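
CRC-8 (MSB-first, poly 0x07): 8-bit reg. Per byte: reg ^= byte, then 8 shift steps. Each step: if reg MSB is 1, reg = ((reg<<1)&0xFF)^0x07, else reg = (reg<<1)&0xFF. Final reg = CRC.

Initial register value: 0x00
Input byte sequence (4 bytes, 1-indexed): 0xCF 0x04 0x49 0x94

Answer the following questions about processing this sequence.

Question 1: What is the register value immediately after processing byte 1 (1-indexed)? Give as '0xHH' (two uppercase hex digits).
Answer: 0x63

Derivation:
After byte 1 (0xCF): reg=0x63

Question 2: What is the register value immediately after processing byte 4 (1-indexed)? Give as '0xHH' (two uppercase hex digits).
Answer: 0xD0

Derivation:
After byte 1 (0xCF): reg=0x63
After byte 2 (0x04): reg=0x32
After byte 3 (0x49): reg=0x66
After byte 4 (0x94): reg=0xD0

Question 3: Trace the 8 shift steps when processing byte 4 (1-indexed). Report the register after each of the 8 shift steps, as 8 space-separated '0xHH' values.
After byte 1 (0xCF): reg=0x63
After byte 2 (0x04): reg=0x32
After byte 3 (0x49): reg=0x66
Register before byte 4: 0x66
After XOR with byte 0x94: 0xF2

Answer: 0xE3 0xC1 0x85 0x0D 0x1A 0x34 0x68 0xD0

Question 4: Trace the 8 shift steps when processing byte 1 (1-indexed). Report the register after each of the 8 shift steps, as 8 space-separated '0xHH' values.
Answer: 0x99 0x35 0x6A 0xD4 0xAF 0x59 0xB2 0x63

Derivation:
Register before byte 1: 0x00
After XOR with byte 0xCF: 0xCF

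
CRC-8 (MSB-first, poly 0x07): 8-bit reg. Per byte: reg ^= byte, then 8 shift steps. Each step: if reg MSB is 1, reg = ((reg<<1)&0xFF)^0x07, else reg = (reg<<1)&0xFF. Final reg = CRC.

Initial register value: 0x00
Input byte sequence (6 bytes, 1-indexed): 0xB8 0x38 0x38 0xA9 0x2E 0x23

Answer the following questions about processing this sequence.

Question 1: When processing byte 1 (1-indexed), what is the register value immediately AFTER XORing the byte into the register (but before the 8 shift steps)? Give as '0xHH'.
Register before byte 1: 0x00
Byte 1: 0xB8
0x00 XOR 0xB8 = 0xB8

Answer: 0xB8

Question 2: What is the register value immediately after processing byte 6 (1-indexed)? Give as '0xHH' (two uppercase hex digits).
Answer: 0xB3

Derivation:
After byte 1 (0xB8): reg=0x21
After byte 2 (0x38): reg=0x4F
After byte 3 (0x38): reg=0x42
After byte 4 (0xA9): reg=0x9F
After byte 5 (0x2E): reg=0x1E
After byte 6 (0x23): reg=0xB3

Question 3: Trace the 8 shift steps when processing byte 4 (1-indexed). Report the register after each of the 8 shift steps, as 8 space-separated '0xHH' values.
Answer: 0xD1 0xA5 0x4D 0x9A 0x33 0x66 0xCC 0x9F

Derivation:
After byte 1 (0xB8): reg=0x21
After byte 2 (0x38): reg=0x4F
After byte 3 (0x38): reg=0x42
Register before byte 4: 0x42
After XOR with byte 0xA9: 0xEB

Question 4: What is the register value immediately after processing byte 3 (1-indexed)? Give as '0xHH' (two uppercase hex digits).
After byte 1 (0xB8): reg=0x21
After byte 2 (0x38): reg=0x4F
After byte 3 (0x38): reg=0x42

Answer: 0x42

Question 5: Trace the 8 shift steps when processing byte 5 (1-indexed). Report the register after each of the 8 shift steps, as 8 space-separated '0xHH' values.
Answer: 0x65 0xCA 0x93 0x21 0x42 0x84 0x0F 0x1E

Derivation:
After byte 1 (0xB8): reg=0x21
After byte 2 (0x38): reg=0x4F
After byte 3 (0x38): reg=0x42
After byte 4 (0xA9): reg=0x9F
Register before byte 5: 0x9F
After XOR with byte 0x2E: 0xB1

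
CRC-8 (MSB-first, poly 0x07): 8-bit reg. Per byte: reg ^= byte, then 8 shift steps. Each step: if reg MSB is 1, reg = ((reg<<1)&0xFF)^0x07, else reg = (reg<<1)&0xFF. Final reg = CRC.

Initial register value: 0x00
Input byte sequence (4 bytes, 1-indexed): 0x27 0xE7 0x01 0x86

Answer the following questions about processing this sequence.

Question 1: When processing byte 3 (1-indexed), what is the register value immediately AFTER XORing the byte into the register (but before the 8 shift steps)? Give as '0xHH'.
Register before byte 3: 0x7E
Byte 3: 0x01
0x7E XOR 0x01 = 0x7F

Answer: 0x7F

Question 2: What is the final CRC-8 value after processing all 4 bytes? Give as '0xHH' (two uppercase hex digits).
Answer: 0xFA

Derivation:
After byte 1 (0x27): reg=0xF5
After byte 2 (0xE7): reg=0x7E
After byte 3 (0x01): reg=0x7A
After byte 4 (0x86): reg=0xFA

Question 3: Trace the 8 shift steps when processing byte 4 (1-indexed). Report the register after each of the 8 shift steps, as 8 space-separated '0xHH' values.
Answer: 0xFF 0xF9 0xF5 0xED 0xDD 0xBD 0x7D 0xFA

Derivation:
After byte 1 (0x27): reg=0xF5
After byte 2 (0xE7): reg=0x7E
After byte 3 (0x01): reg=0x7A
Register before byte 4: 0x7A
After XOR with byte 0x86: 0xFC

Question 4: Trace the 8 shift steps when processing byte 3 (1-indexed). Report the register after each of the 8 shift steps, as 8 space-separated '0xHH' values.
After byte 1 (0x27): reg=0xF5
After byte 2 (0xE7): reg=0x7E
Register before byte 3: 0x7E
After XOR with byte 0x01: 0x7F

Answer: 0xFE 0xFB 0xF1 0xE5 0xCD 0x9D 0x3D 0x7A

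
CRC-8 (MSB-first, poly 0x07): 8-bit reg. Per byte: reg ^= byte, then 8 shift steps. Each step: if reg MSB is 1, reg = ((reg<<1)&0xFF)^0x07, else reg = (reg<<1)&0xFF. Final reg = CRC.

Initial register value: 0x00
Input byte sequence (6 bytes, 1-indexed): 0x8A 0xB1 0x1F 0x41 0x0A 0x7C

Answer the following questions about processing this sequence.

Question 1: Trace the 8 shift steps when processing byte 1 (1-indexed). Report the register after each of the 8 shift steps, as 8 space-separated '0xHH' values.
Answer: 0x13 0x26 0x4C 0x98 0x37 0x6E 0xDC 0xBF

Derivation:
Register before byte 1: 0x00
After XOR with byte 0x8A: 0x8A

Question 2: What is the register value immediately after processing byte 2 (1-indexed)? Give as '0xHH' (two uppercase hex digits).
After byte 1 (0x8A): reg=0xBF
After byte 2 (0xB1): reg=0x2A

Answer: 0x2A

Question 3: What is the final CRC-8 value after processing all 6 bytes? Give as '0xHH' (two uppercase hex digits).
Answer: 0xFB

Derivation:
After byte 1 (0x8A): reg=0xBF
After byte 2 (0xB1): reg=0x2A
After byte 3 (0x1F): reg=0x8B
After byte 4 (0x41): reg=0x78
After byte 5 (0x0A): reg=0x59
After byte 6 (0x7C): reg=0xFB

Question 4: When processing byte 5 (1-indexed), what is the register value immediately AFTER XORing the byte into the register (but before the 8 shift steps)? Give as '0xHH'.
Answer: 0x72

Derivation:
Register before byte 5: 0x78
Byte 5: 0x0A
0x78 XOR 0x0A = 0x72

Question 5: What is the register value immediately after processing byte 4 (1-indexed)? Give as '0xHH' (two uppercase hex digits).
Answer: 0x78

Derivation:
After byte 1 (0x8A): reg=0xBF
After byte 2 (0xB1): reg=0x2A
After byte 3 (0x1F): reg=0x8B
After byte 4 (0x41): reg=0x78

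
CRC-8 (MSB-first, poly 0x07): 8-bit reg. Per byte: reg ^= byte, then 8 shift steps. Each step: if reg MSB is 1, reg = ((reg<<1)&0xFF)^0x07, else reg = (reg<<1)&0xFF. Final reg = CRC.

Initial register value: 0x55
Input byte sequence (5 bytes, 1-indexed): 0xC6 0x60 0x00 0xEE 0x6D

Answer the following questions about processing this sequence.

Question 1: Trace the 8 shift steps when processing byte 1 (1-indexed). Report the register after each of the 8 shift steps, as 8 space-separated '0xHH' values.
Answer: 0x21 0x42 0x84 0x0F 0x1E 0x3C 0x78 0xF0

Derivation:
Register before byte 1: 0x55
After XOR with byte 0xC6: 0x93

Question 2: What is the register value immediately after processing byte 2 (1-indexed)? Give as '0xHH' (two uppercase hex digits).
Answer: 0xF9

Derivation:
After byte 1 (0xC6): reg=0xF0
After byte 2 (0x60): reg=0xF9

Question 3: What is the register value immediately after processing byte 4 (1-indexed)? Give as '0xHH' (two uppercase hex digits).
After byte 1 (0xC6): reg=0xF0
After byte 2 (0x60): reg=0xF9
After byte 3 (0x00): reg=0xE1
After byte 4 (0xEE): reg=0x2D

Answer: 0x2D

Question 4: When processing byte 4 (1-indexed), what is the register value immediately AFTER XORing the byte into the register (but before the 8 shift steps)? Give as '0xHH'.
Register before byte 4: 0xE1
Byte 4: 0xEE
0xE1 XOR 0xEE = 0x0F

Answer: 0x0F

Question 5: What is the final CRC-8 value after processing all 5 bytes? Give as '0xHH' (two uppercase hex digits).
Answer: 0xC7

Derivation:
After byte 1 (0xC6): reg=0xF0
After byte 2 (0x60): reg=0xF9
After byte 3 (0x00): reg=0xE1
After byte 4 (0xEE): reg=0x2D
After byte 5 (0x6D): reg=0xC7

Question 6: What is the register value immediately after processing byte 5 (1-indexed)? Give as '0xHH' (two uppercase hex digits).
Answer: 0xC7

Derivation:
After byte 1 (0xC6): reg=0xF0
After byte 2 (0x60): reg=0xF9
After byte 3 (0x00): reg=0xE1
After byte 4 (0xEE): reg=0x2D
After byte 5 (0x6D): reg=0xC7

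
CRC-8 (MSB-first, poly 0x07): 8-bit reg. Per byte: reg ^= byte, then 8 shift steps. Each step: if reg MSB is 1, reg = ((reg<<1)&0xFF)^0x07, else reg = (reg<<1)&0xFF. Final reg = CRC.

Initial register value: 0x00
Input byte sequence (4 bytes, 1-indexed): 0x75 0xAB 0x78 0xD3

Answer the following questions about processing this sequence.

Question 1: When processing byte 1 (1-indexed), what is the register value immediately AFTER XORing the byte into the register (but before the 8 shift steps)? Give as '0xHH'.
Register before byte 1: 0x00
Byte 1: 0x75
0x00 XOR 0x75 = 0x75

Answer: 0x75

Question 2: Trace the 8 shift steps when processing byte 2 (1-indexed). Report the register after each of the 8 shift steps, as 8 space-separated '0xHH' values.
After byte 1 (0x75): reg=0x4C
Register before byte 2: 0x4C
After XOR with byte 0xAB: 0xE7

Answer: 0xC9 0x95 0x2D 0x5A 0xB4 0x6F 0xDE 0xBB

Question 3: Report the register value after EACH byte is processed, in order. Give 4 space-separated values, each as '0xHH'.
0x4C 0xBB 0x47 0xE5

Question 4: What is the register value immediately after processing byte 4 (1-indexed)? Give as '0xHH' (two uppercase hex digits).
After byte 1 (0x75): reg=0x4C
After byte 2 (0xAB): reg=0xBB
After byte 3 (0x78): reg=0x47
After byte 4 (0xD3): reg=0xE5

Answer: 0xE5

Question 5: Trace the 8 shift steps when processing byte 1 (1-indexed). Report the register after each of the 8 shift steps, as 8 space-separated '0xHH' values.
Answer: 0xEA 0xD3 0xA1 0x45 0x8A 0x13 0x26 0x4C

Derivation:
Register before byte 1: 0x00
After XOR with byte 0x75: 0x75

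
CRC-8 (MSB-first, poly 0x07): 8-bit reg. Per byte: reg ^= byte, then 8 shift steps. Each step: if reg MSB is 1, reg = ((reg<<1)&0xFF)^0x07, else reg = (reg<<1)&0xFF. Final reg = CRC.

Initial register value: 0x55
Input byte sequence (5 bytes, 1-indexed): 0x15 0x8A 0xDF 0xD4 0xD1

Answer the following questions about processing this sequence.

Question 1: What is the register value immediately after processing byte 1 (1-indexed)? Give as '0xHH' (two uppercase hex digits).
Answer: 0xC7

Derivation:
After byte 1 (0x15): reg=0xC7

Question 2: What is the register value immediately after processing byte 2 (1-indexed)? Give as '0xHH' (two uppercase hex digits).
Answer: 0xE4

Derivation:
After byte 1 (0x15): reg=0xC7
After byte 2 (0x8A): reg=0xE4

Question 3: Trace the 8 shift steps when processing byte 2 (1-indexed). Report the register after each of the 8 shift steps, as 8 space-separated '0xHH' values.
Answer: 0x9A 0x33 0x66 0xCC 0x9F 0x39 0x72 0xE4

Derivation:
After byte 1 (0x15): reg=0xC7
Register before byte 2: 0xC7
After XOR with byte 0x8A: 0x4D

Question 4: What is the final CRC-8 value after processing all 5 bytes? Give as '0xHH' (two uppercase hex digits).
Answer: 0xDA

Derivation:
After byte 1 (0x15): reg=0xC7
After byte 2 (0x8A): reg=0xE4
After byte 3 (0xDF): reg=0xA1
After byte 4 (0xD4): reg=0x4C
After byte 5 (0xD1): reg=0xDA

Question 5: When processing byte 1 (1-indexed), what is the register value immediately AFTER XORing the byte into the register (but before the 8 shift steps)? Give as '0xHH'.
Register before byte 1: 0x55
Byte 1: 0x15
0x55 XOR 0x15 = 0x40

Answer: 0x40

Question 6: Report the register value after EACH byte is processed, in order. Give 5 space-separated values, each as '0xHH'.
0xC7 0xE4 0xA1 0x4C 0xDA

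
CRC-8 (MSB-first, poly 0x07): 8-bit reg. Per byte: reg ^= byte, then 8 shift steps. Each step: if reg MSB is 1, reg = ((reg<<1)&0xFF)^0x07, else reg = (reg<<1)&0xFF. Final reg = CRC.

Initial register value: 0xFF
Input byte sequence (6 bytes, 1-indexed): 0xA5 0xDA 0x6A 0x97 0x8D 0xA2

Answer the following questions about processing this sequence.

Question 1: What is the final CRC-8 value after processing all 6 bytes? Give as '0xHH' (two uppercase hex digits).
After byte 1 (0xA5): reg=0x81
After byte 2 (0xDA): reg=0x86
After byte 3 (0x6A): reg=0x8A
After byte 4 (0x97): reg=0x53
After byte 5 (0x8D): reg=0x14
After byte 6 (0xA2): reg=0x0B

Answer: 0x0B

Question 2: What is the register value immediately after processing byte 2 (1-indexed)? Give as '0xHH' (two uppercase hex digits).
After byte 1 (0xA5): reg=0x81
After byte 2 (0xDA): reg=0x86

Answer: 0x86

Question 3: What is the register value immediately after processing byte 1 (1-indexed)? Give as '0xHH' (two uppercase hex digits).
After byte 1 (0xA5): reg=0x81

Answer: 0x81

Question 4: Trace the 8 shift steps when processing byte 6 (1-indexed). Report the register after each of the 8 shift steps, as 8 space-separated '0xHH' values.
After byte 1 (0xA5): reg=0x81
After byte 2 (0xDA): reg=0x86
After byte 3 (0x6A): reg=0x8A
After byte 4 (0x97): reg=0x53
After byte 5 (0x8D): reg=0x14
Register before byte 6: 0x14
After XOR with byte 0xA2: 0xB6

Answer: 0x6B 0xD6 0xAB 0x51 0xA2 0x43 0x86 0x0B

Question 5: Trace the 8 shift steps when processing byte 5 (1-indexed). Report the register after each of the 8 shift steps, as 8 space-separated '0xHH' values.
Answer: 0xBB 0x71 0xE2 0xC3 0x81 0x05 0x0A 0x14

Derivation:
After byte 1 (0xA5): reg=0x81
After byte 2 (0xDA): reg=0x86
After byte 3 (0x6A): reg=0x8A
After byte 4 (0x97): reg=0x53
Register before byte 5: 0x53
After XOR with byte 0x8D: 0xDE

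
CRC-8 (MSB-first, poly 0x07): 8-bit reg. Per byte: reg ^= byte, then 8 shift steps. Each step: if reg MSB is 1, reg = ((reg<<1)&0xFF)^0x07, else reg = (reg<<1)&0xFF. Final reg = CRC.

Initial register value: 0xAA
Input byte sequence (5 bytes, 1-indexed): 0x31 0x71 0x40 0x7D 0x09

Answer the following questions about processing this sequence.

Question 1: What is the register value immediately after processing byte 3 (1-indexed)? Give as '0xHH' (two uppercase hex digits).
Answer: 0x35

Derivation:
After byte 1 (0x31): reg=0xC8
After byte 2 (0x71): reg=0x26
After byte 3 (0x40): reg=0x35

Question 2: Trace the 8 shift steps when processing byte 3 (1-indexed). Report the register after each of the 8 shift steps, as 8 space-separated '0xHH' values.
Answer: 0xCC 0x9F 0x39 0x72 0xE4 0xCF 0x99 0x35

Derivation:
After byte 1 (0x31): reg=0xC8
After byte 2 (0x71): reg=0x26
Register before byte 3: 0x26
After XOR with byte 0x40: 0x66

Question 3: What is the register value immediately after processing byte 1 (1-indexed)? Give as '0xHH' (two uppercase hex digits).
Answer: 0xC8

Derivation:
After byte 1 (0x31): reg=0xC8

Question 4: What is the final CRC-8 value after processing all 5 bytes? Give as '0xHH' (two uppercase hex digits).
After byte 1 (0x31): reg=0xC8
After byte 2 (0x71): reg=0x26
After byte 3 (0x40): reg=0x35
After byte 4 (0x7D): reg=0xFF
After byte 5 (0x09): reg=0xCC

Answer: 0xCC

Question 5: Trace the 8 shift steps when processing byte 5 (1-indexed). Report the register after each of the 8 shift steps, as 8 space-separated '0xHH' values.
Answer: 0xEB 0xD1 0xA5 0x4D 0x9A 0x33 0x66 0xCC

Derivation:
After byte 1 (0x31): reg=0xC8
After byte 2 (0x71): reg=0x26
After byte 3 (0x40): reg=0x35
After byte 4 (0x7D): reg=0xFF
Register before byte 5: 0xFF
After XOR with byte 0x09: 0xF6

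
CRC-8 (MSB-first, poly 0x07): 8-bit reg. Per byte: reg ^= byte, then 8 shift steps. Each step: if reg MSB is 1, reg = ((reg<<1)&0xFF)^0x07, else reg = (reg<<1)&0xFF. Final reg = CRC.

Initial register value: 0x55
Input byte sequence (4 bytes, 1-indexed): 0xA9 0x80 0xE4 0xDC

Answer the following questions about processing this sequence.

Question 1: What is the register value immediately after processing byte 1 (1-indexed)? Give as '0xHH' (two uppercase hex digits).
After byte 1 (0xA9): reg=0xFA

Answer: 0xFA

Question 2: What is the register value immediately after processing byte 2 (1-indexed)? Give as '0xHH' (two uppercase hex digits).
After byte 1 (0xA9): reg=0xFA
After byte 2 (0x80): reg=0x61

Answer: 0x61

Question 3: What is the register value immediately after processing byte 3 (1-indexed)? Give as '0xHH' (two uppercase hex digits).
After byte 1 (0xA9): reg=0xFA
After byte 2 (0x80): reg=0x61
After byte 3 (0xE4): reg=0x92

Answer: 0x92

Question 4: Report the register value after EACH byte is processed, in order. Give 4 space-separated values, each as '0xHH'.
0xFA 0x61 0x92 0xED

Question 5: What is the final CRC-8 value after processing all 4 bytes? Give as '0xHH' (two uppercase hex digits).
After byte 1 (0xA9): reg=0xFA
After byte 2 (0x80): reg=0x61
After byte 3 (0xE4): reg=0x92
After byte 4 (0xDC): reg=0xED

Answer: 0xED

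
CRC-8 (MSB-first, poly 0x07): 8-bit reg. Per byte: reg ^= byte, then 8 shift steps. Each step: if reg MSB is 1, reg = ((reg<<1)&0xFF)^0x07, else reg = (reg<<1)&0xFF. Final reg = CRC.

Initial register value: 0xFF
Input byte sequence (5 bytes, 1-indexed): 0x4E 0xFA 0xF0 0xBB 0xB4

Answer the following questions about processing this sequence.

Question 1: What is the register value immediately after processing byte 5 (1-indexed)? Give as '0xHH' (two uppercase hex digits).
Answer: 0x8D

Derivation:
After byte 1 (0x4E): reg=0x1E
After byte 2 (0xFA): reg=0xB2
After byte 3 (0xF0): reg=0xC9
After byte 4 (0xBB): reg=0x59
After byte 5 (0xB4): reg=0x8D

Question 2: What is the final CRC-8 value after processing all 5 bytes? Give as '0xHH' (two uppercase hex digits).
After byte 1 (0x4E): reg=0x1E
After byte 2 (0xFA): reg=0xB2
After byte 3 (0xF0): reg=0xC9
After byte 4 (0xBB): reg=0x59
After byte 5 (0xB4): reg=0x8D

Answer: 0x8D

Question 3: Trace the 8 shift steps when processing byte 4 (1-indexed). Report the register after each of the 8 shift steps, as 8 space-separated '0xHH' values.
Answer: 0xE4 0xCF 0x99 0x35 0x6A 0xD4 0xAF 0x59

Derivation:
After byte 1 (0x4E): reg=0x1E
After byte 2 (0xFA): reg=0xB2
After byte 3 (0xF0): reg=0xC9
Register before byte 4: 0xC9
After XOR with byte 0xBB: 0x72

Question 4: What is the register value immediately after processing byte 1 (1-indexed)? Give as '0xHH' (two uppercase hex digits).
Answer: 0x1E

Derivation:
After byte 1 (0x4E): reg=0x1E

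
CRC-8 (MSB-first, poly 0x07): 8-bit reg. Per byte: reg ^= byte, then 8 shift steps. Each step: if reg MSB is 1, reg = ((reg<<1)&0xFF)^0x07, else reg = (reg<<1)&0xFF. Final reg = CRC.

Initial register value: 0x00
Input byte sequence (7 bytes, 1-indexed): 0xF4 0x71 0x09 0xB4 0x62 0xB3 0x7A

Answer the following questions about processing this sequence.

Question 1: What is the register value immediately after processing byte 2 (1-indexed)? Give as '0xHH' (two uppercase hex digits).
Answer: 0x10

Derivation:
After byte 1 (0xF4): reg=0xC2
After byte 2 (0x71): reg=0x10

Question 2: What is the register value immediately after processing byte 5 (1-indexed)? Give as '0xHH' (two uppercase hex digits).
After byte 1 (0xF4): reg=0xC2
After byte 2 (0x71): reg=0x10
After byte 3 (0x09): reg=0x4F
After byte 4 (0xB4): reg=0xEF
After byte 5 (0x62): reg=0xAA

Answer: 0xAA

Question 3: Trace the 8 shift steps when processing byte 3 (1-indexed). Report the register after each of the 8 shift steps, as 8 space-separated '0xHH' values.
After byte 1 (0xF4): reg=0xC2
After byte 2 (0x71): reg=0x10
Register before byte 3: 0x10
After XOR with byte 0x09: 0x19

Answer: 0x32 0x64 0xC8 0x97 0x29 0x52 0xA4 0x4F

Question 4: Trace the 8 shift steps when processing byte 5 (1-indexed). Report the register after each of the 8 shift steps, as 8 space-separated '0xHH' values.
After byte 1 (0xF4): reg=0xC2
After byte 2 (0x71): reg=0x10
After byte 3 (0x09): reg=0x4F
After byte 4 (0xB4): reg=0xEF
Register before byte 5: 0xEF
After XOR with byte 0x62: 0x8D

Answer: 0x1D 0x3A 0x74 0xE8 0xD7 0xA9 0x55 0xAA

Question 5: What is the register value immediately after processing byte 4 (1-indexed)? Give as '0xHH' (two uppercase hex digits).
Answer: 0xEF

Derivation:
After byte 1 (0xF4): reg=0xC2
After byte 2 (0x71): reg=0x10
After byte 3 (0x09): reg=0x4F
After byte 4 (0xB4): reg=0xEF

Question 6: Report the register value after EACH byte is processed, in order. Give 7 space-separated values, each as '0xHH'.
0xC2 0x10 0x4F 0xEF 0xAA 0x4F 0x8B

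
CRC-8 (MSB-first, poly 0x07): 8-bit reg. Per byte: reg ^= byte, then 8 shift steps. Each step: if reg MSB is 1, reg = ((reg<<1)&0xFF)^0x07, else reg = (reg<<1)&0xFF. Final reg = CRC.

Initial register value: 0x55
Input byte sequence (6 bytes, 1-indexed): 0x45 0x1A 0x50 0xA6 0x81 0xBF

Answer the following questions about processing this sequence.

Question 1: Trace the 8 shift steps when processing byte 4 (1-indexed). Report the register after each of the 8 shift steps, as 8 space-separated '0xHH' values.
Answer: 0xCC 0x9F 0x39 0x72 0xE4 0xCF 0x99 0x35

Derivation:
After byte 1 (0x45): reg=0x70
After byte 2 (0x1A): reg=0x11
After byte 3 (0x50): reg=0xC0
Register before byte 4: 0xC0
After XOR with byte 0xA6: 0x66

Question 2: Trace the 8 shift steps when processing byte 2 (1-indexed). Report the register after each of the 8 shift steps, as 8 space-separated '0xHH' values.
Answer: 0xD4 0xAF 0x59 0xB2 0x63 0xC6 0x8B 0x11

Derivation:
After byte 1 (0x45): reg=0x70
Register before byte 2: 0x70
After XOR with byte 0x1A: 0x6A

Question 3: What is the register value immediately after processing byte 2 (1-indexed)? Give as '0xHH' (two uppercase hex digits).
After byte 1 (0x45): reg=0x70
After byte 2 (0x1A): reg=0x11

Answer: 0x11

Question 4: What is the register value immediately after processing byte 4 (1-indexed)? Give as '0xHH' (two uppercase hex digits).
Answer: 0x35

Derivation:
After byte 1 (0x45): reg=0x70
After byte 2 (0x1A): reg=0x11
After byte 3 (0x50): reg=0xC0
After byte 4 (0xA6): reg=0x35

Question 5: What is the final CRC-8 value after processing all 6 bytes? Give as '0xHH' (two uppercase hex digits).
Answer: 0x2F

Derivation:
After byte 1 (0x45): reg=0x70
After byte 2 (0x1A): reg=0x11
After byte 3 (0x50): reg=0xC0
After byte 4 (0xA6): reg=0x35
After byte 5 (0x81): reg=0x05
After byte 6 (0xBF): reg=0x2F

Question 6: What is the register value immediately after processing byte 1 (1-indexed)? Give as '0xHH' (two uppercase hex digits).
Answer: 0x70

Derivation:
After byte 1 (0x45): reg=0x70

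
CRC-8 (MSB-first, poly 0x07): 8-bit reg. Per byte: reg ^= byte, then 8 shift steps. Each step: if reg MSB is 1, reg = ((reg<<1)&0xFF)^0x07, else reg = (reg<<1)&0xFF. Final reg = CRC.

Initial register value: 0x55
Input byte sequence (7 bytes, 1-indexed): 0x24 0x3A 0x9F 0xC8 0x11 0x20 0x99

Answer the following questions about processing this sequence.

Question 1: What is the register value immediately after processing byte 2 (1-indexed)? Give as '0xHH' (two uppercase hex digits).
After byte 1 (0x24): reg=0x50
After byte 2 (0x3A): reg=0x11

Answer: 0x11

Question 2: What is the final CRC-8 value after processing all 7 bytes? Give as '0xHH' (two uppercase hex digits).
Answer: 0x7E

Derivation:
After byte 1 (0x24): reg=0x50
After byte 2 (0x3A): reg=0x11
After byte 3 (0x9F): reg=0xA3
After byte 4 (0xC8): reg=0x16
After byte 5 (0x11): reg=0x15
After byte 6 (0x20): reg=0x8B
After byte 7 (0x99): reg=0x7E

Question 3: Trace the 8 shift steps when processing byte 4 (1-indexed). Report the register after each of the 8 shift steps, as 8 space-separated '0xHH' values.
Answer: 0xD6 0xAB 0x51 0xA2 0x43 0x86 0x0B 0x16

Derivation:
After byte 1 (0x24): reg=0x50
After byte 2 (0x3A): reg=0x11
After byte 3 (0x9F): reg=0xA3
Register before byte 4: 0xA3
After XOR with byte 0xC8: 0x6B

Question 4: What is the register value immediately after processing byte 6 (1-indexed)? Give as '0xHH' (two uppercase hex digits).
After byte 1 (0x24): reg=0x50
After byte 2 (0x3A): reg=0x11
After byte 3 (0x9F): reg=0xA3
After byte 4 (0xC8): reg=0x16
After byte 5 (0x11): reg=0x15
After byte 6 (0x20): reg=0x8B

Answer: 0x8B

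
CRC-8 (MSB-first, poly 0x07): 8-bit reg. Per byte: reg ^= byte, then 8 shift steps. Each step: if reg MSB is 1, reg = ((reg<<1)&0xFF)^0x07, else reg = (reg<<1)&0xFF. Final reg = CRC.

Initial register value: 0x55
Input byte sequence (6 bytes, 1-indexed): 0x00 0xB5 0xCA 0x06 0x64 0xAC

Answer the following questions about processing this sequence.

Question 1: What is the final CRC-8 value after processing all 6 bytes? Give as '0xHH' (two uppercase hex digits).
After byte 1 (0x00): reg=0xAC
After byte 2 (0xB5): reg=0x4F
After byte 3 (0xCA): reg=0x92
After byte 4 (0x06): reg=0xE5
After byte 5 (0x64): reg=0x8E
After byte 6 (0xAC): reg=0xEE

Answer: 0xEE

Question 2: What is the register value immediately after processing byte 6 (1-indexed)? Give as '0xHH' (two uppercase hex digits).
Answer: 0xEE

Derivation:
After byte 1 (0x00): reg=0xAC
After byte 2 (0xB5): reg=0x4F
After byte 3 (0xCA): reg=0x92
After byte 4 (0x06): reg=0xE5
After byte 5 (0x64): reg=0x8E
After byte 6 (0xAC): reg=0xEE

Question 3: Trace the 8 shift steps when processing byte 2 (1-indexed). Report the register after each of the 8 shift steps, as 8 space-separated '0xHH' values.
After byte 1 (0x00): reg=0xAC
Register before byte 2: 0xAC
After XOR with byte 0xB5: 0x19

Answer: 0x32 0x64 0xC8 0x97 0x29 0x52 0xA4 0x4F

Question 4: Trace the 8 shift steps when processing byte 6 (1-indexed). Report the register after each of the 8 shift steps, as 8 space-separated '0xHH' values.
Answer: 0x44 0x88 0x17 0x2E 0x5C 0xB8 0x77 0xEE

Derivation:
After byte 1 (0x00): reg=0xAC
After byte 2 (0xB5): reg=0x4F
After byte 3 (0xCA): reg=0x92
After byte 4 (0x06): reg=0xE5
After byte 5 (0x64): reg=0x8E
Register before byte 6: 0x8E
After XOR with byte 0xAC: 0x22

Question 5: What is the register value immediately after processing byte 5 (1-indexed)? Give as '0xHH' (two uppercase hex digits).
After byte 1 (0x00): reg=0xAC
After byte 2 (0xB5): reg=0x4F
After byte 3 (0xCA): reg=0x92
After byte 4 (0x06): reg=0xE5
After byte 5 (0x64): reg=0x8E

Answer: 0x8E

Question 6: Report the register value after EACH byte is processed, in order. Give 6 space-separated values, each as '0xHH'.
0xAC 0x4F 0x92 0xE5 0x8E 0xEE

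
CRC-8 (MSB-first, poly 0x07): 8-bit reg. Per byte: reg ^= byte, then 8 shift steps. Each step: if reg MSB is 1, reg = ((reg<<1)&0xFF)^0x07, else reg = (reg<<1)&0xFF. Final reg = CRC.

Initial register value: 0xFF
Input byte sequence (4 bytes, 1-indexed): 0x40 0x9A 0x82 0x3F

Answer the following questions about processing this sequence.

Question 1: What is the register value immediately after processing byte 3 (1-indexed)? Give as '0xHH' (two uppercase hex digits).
Answer: 0x49

Derivation:
After byte 1 (0x40): reg=0x34
After byte 2 (0x9A): reg=0x43
After byte 3 (0x82): reg=0x49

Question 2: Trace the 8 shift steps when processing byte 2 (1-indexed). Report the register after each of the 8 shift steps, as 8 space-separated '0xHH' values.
After byte 1 (0x40): reg=0x34
Register before byte 2: 0x34
After XOR with byte 0x9A: 0xAE

Answer: 0x5B 0xB6 0x6B 0xD6 0xAB 0x51 0xA2 0x43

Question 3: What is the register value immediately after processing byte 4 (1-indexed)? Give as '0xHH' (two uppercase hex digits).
After byte 1 (0x40): reg=0x34
After byte 2 (0x9A): reg=0x43
After byte 3 (0x82): reg=0x49
After byte 4 (0x3F): reg=0x45

Answer: 0x45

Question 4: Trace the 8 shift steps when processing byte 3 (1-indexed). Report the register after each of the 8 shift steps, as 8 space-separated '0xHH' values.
After byte 1 (0x40): reg=0x34
After byte 2 (0x9A): reg=0x43
Register before byte 3: 0x43
After XOR with byte 0x82: 0xC1

Answer: 0x85 0x0D 0x1A 0x34 0x68 0xD0 0xA7 0x49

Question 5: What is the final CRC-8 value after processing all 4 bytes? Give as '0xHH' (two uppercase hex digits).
After byte 1 (0x40): reg=0x34
After byte 2 (0x9A): reg=0x43
After byte 3 (0x82): reg=0x49
After byte 4 (0x3F): reg=0x45

Answer: 0x45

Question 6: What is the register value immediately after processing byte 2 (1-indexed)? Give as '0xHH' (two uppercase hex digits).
Answer: 0x43

Derivation:
After byte 1 (0x40): reg=0x34
After byte 2 (0x9A): reg=0x43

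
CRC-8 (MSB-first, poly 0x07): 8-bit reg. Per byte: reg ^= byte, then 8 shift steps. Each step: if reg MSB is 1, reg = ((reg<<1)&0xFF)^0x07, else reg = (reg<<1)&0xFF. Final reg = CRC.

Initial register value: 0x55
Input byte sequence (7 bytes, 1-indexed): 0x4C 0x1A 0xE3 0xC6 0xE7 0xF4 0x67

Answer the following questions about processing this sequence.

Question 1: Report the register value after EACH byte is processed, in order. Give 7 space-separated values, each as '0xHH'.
0x4F 0xAC 0xEA 0xC4 0xE9 0x53 0x8C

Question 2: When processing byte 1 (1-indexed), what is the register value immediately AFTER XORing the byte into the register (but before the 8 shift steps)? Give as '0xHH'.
Register before byte 1: 0x55
Byte 1: 0x4C
0x55 XOR 0x4C = 0x19

Answer: 0x19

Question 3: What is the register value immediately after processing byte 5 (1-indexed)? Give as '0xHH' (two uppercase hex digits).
Answer: 0xE9

Derivation:
After byte 1 (0x4C): reg=0x4F
After byte 2 (0x1A): reg=0xAC
After byte 3 (0xE3): reg=0xEA
After byte 4 (0xC6): reg=0xC4
After byte 5 (0xE7): reg=0xE9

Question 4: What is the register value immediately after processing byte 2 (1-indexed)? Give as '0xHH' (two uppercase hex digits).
After byte 1 (0x4C): reg=0x4F
After byte 2 (0x1A): reg=0xAC

Answer: 0xAC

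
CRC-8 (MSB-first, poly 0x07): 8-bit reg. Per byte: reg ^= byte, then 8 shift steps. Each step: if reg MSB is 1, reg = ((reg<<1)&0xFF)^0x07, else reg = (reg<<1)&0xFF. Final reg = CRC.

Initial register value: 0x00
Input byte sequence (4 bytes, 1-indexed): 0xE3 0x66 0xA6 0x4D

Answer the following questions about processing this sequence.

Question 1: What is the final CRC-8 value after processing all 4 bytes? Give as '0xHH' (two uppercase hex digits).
Answer: 0x64

Derivation:
After byte 1 (0xE3): reg=0xA7
After byte 2 (0x66): reg=0x49
After byte 3 (0xA6): reg=0x83
After byte 4 (0x4D): reg=0x64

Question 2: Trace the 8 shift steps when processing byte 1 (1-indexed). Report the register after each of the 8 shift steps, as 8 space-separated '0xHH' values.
Register before byte 1: 0x00
After XOR with byte 0xE3: 0xE3

Answer: 0xC1 0x85 0x0D 0x1A 0x34 0x68 0xD0 0xA7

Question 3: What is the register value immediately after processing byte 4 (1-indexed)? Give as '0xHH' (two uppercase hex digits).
Answer: 0x64

Derivation:
After byte 1 (0xE3): reg=0xA7
After byte 2 (0x66): reg=0x49
After byte 3 (0xA6): reg=0x83
After byte 4 (0x4D): reg=0x64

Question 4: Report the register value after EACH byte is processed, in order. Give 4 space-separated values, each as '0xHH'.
0xA7 0x49 0x83 0x64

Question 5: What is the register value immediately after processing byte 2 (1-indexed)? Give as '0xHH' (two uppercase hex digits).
Answer: 0x49

Derivation:
After byte 1 (0xE3): reg=0xA7
After byte 2 (0x66): reg=0x49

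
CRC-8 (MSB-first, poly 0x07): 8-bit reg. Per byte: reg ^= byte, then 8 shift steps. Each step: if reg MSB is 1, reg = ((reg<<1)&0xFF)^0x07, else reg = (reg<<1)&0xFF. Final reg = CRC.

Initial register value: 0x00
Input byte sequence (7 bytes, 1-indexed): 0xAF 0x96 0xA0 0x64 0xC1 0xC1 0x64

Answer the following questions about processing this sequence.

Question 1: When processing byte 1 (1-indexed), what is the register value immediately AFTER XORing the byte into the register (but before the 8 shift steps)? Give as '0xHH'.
Register before byte 1: 0x00
Byte 1: 0xAF
0x00 XOR 0xAF = 0xAF

Answer: 0xAF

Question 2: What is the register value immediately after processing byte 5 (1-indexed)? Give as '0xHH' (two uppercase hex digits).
Answer: 0x41

Derivation:
After byte 1 (0xAF): reg=0x44
After byte 2 (0x96): reg=0x30
After byte 3 (0xA0): reg=0xF9
After byte 4 (0x64): reg=0xDA
After byte 5 (0xC1): reg=0x41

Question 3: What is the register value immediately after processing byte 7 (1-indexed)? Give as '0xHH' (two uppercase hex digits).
Answer: 0x8D

Derivation:
After byte 1 (0xAF): reg=0x44
After byte 2 (0x96): reg=0x30
After byte 3 (0xA0): reg=0xF9
After byte 4 (0x64): reg=0xDA
After byte 5 (0xC1): reg=0x41
After byte 6 (0xC1): reg=0x89
After byte 7 (0x64): reg=0x8D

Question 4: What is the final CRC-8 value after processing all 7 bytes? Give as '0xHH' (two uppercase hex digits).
After byte 1 (0xAF): reg=0x44
After byte 2 (0x96): reg=0x30
After byte 3 (0xA0): reg=0xF9
After byte 4 (0x64): reg=0xDA
After byte 5 (0xC1): reg=0x41
After byte 6 (0xC1): reg=0x89
After byte 7 (0x64): reg=0x8D

Answer: 0x8D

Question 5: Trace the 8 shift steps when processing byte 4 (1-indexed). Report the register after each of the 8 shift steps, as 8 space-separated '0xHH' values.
Answer: 0x3D 0x7A 0xF4 0xEF 0xD9 0xB5 0x6D 0xDA

Derivation:
After byte 1 (0xAF): reg=0x44
After byte 2 (0x96): reg=0x30
After byte 3 (0xA0): reg=0xF9
Register before byte 4: 0xF9
After XOR with byte 0x64: 0x9D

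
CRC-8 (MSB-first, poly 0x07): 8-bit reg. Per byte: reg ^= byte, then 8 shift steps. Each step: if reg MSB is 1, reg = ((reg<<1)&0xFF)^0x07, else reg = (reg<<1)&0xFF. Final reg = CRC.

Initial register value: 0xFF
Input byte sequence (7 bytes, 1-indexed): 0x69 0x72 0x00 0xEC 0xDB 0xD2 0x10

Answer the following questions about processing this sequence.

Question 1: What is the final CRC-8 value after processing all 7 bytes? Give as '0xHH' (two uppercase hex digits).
After byte 1 (0x69): reg=0xEB
After byte 2 (0x72): reg=0xC6
After byte 3 (0x00): reg=0x5C
After byte 4 (0xEC): reg=0x19
After byte 5 (0xDB): reg=0x40
After byte 6 (0xD2): reg=0xF7
After byte 7 (0x10): reg=0xBB

Answer: 0xBB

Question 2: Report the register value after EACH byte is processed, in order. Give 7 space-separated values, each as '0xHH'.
0xEB 0xC6 0x5C 0x19 0x40 0xF7 0xBB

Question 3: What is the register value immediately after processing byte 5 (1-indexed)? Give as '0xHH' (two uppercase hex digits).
Answer: 0x40

Derivation:
After byte 1 (0x69): reg=0xEB
After byte 2 (0x72): reg=0xC6
After byte 3 (0x00): reg=0x5C
After byte 4 (0xEC): reg=0x19
After byte 5 (0xDB): reg=0x40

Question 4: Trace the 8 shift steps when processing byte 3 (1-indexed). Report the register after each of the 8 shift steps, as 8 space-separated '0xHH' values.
After byte 1 (0x69): reg=0xEB
After byte 2 (0x72): reg=0xC6
Register before byte 3: 0xC6
After XOR with byte 0x00: 0xC6

Answer: 0x8B 0x11 0x22 0x44 0x88 0x17 0x2E 0x5C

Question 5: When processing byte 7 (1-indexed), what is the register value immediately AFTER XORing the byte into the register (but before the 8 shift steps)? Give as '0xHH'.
Answer: 0xE7

Derivation:
Register before byte 7: 0xF7
Byte 7: 0x10
0xF7 XOR 0x10 = 0xE7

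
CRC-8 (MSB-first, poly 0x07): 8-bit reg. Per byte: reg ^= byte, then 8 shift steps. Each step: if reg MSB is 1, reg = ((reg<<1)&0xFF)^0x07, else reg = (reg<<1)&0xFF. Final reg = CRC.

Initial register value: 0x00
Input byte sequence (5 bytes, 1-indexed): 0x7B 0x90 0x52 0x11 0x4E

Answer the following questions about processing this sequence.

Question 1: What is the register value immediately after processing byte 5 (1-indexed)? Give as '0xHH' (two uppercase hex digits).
Answer: 0x2A

Derivation:
After byte 1 (0x7B): reg=0x66
After byte 2 (0x90): reg=0xCC
After byte 3 (0x52): reg=0xD3
After byte 4 (0x11): reg=0x40
After byte 5 (0x4E): reg=0x2A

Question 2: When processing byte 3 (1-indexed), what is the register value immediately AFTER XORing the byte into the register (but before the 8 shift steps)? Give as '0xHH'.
Answer: 0x9E

Derivation:
Register before byte 3: 0xCC
Byte 3: 0x52
0xCC XOR 0x52 = 0x9E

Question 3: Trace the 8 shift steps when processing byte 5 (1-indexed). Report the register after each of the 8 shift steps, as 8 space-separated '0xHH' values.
After byte 1 (0x7B): reg=0x66
After byte 2 (0x90): reg=0xCC
After byte 3 (0x52): reg=0xD3
After byte 4 (0x11): reg=0x40
Register before byte 5: 0x40
After XOR with byte 0x4E: 0x0E

Answer: 0x1C 0x38 0x70 0xE0 0xC7 0x89 0x15 0x2A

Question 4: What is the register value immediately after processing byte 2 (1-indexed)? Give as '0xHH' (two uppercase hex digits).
After byte 1 (0x7B): reg=0x66
After byte 2 (0x90): reg=0xCC

Answer: 0xCC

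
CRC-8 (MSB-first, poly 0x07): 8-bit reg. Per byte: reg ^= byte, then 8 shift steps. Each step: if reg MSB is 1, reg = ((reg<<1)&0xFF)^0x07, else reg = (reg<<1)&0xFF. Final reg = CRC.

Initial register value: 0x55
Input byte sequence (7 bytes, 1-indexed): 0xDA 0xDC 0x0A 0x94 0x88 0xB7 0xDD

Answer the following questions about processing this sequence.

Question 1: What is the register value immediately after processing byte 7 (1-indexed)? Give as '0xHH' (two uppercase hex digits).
Answer: 0x2C

Derivation:
After byte 1 (0xDA): reg=0xA4
After byte 2 (0xDC): reg=0x6F
After byte 3 (0x0A): reg=0x3C
After byte 4 (0x94): reg=0x51
After byte 5 (0x88): reg=0x01
After byte 6 (0xB7): reg=0x0B
After byte 7 (0xDD): reg=0x2C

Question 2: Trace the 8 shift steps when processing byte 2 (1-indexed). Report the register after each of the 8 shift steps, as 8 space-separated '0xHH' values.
Answer: 0xF0 0xE7 0xC9 0x95 0x2D 0x5A 0xB4 0x6F

Derivation:
After byte 1 (0xDA): reg=0xA4
Register before byte 2: 0xA4
After XOR with byte 0xDC: 0x78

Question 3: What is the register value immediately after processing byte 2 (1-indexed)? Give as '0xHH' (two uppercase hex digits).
Answer: 0x6F

Derivation:
After byte 1 (0xDA): reg=0xA4
After byte 2 (0xDC): reg=0x6F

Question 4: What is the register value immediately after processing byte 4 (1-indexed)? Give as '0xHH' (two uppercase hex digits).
Answer: 0x51

Derivation:
After byte 1 (0xDA): reg=0xA4
After byte 2 (0xDC): reg=0x6F
After byte 3 (0x0A): reg=0x3C
After byte 4 (0x94): reg=0x51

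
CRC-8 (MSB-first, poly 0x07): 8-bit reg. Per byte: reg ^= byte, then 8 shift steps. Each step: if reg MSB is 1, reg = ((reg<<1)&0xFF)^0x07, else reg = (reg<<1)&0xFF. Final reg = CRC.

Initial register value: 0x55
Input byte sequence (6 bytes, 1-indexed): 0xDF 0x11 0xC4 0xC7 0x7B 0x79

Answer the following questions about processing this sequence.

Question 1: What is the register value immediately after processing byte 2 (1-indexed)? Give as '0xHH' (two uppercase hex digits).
Answer: 0x43

Derivation:
After byte 1 (0xDF): reg=0xBF
After byte 2 (0x11): reg=0x43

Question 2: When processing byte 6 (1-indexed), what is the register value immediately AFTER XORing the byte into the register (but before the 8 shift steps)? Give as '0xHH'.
Answer: 0x84

Derivation:
Register before byte 6: 0xFD
Byte 6: 0x79
0xFD XOR 0x79 = 0x84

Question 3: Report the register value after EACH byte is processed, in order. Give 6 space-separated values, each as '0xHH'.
0xBF 0x43 0x9C 0x86 0xFD 0x95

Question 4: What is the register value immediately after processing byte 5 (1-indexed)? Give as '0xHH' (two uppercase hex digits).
Answer: 0xFD

Derivation:
After byte 1 (0xDF): reg=0xBF
After byte 2 (0x11): reg=0x43
After byte 3 (0xC4): reg=0x9C
After byte 4 (0xC7): reg=0x86
After byte 5 (0x7B): reg=0xFD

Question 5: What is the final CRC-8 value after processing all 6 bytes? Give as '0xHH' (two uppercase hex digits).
Answer: 0x95

Derivation:
After byte 1 (0xDF): reg=0xBF
After byte 2 (0x11): reg=0x43
After byte 3 (0xC4): reg=0x9C
After byte 4 (0xC7): reg=0x86
After byte 5 (0x7B): reg=0xFD
After byte 6 (0x79): reg=0x95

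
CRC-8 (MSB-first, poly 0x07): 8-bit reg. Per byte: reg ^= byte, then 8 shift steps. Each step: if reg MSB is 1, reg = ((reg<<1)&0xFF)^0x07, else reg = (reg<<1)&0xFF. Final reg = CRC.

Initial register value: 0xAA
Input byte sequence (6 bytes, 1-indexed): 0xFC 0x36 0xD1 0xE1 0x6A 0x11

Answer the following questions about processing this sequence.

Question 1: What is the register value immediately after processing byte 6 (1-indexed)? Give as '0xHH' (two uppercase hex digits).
After byte 1 (0xFC): reg=0xA5
After byte 2 (0x36): reg=0xF0
After byte 3 (0xD1): reg=0xE7
After byte 4 (0xE1): reg=0x12
After byte 5 (0x6A): reg=0x6F
After byte 6 (0x11): reg=0x7D

Answer: 0x7D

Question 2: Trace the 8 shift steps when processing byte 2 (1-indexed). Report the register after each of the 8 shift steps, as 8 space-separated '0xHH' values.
After byte 1 (0xFC): reg=0xA5
Register before byte 2: 0xA5
After XOR with byte 0x36: 0x93

Answer: 0x21 0x42 0x84 0x0F 0x1E 0x3C 0x78 0xF0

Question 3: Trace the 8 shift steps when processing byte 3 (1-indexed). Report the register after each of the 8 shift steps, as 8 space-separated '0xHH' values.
Answer: 0x42 0x84 0x0F 0x1E 0x3C 0x78 0xF0 0xE7

Derivation:
After byte 1 (0xFC): reg=0xA5
After byte 2 (0x36): reg=0xF0
Register before byte 3: 0xF0
After XOR with byte 0xD1: 0x21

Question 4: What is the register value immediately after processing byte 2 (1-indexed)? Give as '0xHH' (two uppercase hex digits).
After byte 1 (0xFC): reg=0xA5
After byte 2 (0x36): reg=0xF0

Answer: 0xF0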